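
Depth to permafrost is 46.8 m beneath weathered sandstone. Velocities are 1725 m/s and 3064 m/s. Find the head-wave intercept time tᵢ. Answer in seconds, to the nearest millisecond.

tᵢ = 2h·√(V₂²−V₁²)/(V₁V₂).
√(V₂²−V₁²) = √(3064²−1725²) = 2532.3 m/s.
tᵢ = 2·46.8·2532.3/(1725·3064) = 0.04484 s.

0.045 s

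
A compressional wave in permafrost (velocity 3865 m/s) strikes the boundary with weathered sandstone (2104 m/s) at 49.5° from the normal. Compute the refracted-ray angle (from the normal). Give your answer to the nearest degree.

24°

Snell's law: sin θ₂ = (V₂/V₁)·sin θ₁ = (2104/3865)·sin 49.5° = 0.4139.
θ₂ = arcsin 0.4139 = 24.45° from the normal.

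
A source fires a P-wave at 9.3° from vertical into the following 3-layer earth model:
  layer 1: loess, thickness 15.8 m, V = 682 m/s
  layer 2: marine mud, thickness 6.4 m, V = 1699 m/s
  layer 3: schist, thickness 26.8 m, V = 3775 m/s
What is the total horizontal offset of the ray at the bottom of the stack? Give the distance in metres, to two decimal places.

Apply Snell's law at each interface; in layer i the horizontal offset is hᵢ·tan θᵢ.
Layer 1: θ = 9.30°; offset = 15.8·tan 9.30° = 2.5873 m.
Layer 2: sin θ = 1699·sin 9.3°/682 = 0.4026, θ = 23.74°; offset = 6.4·tan 23.74° = 2.8147 m.
Layer 3: sin θ = 3775·sin 9.3°/682 = 0.8945, θ = 63.45°; offset = 26.8·tan 63.45° = 53.6242 m.
Summing the layer offsets gives 59.0263 m.

59.03 m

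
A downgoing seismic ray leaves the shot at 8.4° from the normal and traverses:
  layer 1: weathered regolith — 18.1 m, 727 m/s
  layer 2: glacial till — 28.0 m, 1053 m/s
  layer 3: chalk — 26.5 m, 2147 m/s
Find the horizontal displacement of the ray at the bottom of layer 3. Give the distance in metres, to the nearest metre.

Ray parameter p = sin 8.4° / 727 m/s = 2.0094e-04 s/m.
Layer 1: θ = 8.40°; offset = 18.1·tan 8.40° = 2.673 m.
Layer 2: sin θ = p·1053 = 0.2116 → θ = 12.22°; offset = 28.0·tan 12.22° = 6.062 m.
Layer 3: sin θ = p·2147 = 0.4314 → θ = 25.56°; offset = 26.5·tan 25.56° = 12.673 m.
Σ offsets = 21.407 m.

21 m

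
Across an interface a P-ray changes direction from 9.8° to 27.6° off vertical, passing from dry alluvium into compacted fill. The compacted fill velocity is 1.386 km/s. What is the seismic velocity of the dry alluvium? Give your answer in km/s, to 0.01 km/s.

0.51 km/s

sin 9.8° = 0.1702; sin 27.6° = 0.4633.
V₁ = V₂·(sin θ₁/sin θ₂) = 1.386·(0.1702/0.4633) = 0.51 km/s.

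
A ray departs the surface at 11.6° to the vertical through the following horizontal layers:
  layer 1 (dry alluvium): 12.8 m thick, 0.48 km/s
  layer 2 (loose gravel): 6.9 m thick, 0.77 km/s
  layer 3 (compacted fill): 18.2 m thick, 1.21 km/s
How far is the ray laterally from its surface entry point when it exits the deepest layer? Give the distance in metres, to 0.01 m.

Apply Snell's law at each interface; in layer i the horizontal offset is hᵢ·tan θᵢ.
Layer 1: θ = 11.60°; offset = 12.8·tan 11.60° = 2.6275 m.
Layer 2: sin θ = 0.77·sin 11.6°/0.48 = 0.3226, θ = 18.82°; offset = 6.9·tan 18.82° = 2.3514 m.
Layer 3: sin θ = 1.21·sin 11.6°/0.48 = 0.5069, θ = 30.46°; offset = 18.2·tan 30.46° = 10.7020 m.
Total horizontal offset = 15.6808 m.

15.68 m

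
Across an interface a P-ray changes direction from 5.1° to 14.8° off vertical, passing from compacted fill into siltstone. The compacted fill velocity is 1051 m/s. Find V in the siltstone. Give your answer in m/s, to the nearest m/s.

Snell's law: sin 5.1°/V₁ = sin 14.8°/V₂.
V₂ = V₁·sin 14.8°/sin 5.1° = 1051 × 2.8736 = 3020.14 m/s.

3020 m/s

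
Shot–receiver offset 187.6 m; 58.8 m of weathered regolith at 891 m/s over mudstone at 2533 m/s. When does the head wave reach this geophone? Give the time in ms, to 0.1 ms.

197.6 ms

θ_c = arcsin(V₁/V₂) = arcsin(891/2533) = 20.59°, cos θ_c = 0.9361.
Intercept time tᵢ = 2h cos θ_c / V₁ = 2·58.8·0.9361/891 = 0.12355 s.
t = x/V₂ + tᵢ = 187.6/2533 + 0.12355 = 0.19761 s.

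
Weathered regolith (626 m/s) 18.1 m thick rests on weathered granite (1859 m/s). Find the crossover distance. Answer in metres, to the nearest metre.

51 m

θ_c = arcsin(626/1859) = 19.68°, so cos θ_c = 0.9416 and tᵢ = 2h cos θ_c/V₁ = 0.0545 s.
At crossover x/V₁ = x/V₂ + tᵢ ⇒ x = tᵢ/(1/V₁ − 1/V₂) = 0.05445/(1.5974e-03 − 5.3792e-04) = 51.39 m.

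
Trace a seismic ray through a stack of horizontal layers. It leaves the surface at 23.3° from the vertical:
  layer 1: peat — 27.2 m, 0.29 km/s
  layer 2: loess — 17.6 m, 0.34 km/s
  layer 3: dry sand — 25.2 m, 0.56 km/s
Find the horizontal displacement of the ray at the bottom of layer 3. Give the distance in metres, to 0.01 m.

Apply Snell's law at each interface; in layer i the horizontal offset is hᵢ·tan θᵢ.
Layer 1: θ = 23.30°; offset = 27.2·tan 23.30° = 11.7142 m.
Layer 2: sin θ = 0.34·sin 23.3°/0.29 = 0.4637, θ = 27.63°; offset = 17.6·tan 27.63° = 9.2124 m.
Layer 3: sin θ = 0.56·sin 23.3°/0.29 = 0.7638, θ = 49.80°; offset = 25.2·tan 49.80° = 29.8217 m.
Total horizontal offset = 50.7482 m.

50.75 m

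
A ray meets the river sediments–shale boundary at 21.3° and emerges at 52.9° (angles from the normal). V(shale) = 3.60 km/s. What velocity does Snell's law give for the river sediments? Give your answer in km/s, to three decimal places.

1.640 km/s

Snell's law: sin 21.3°/V₁ = sin 52.9°/V₂.
V₁ = V₂·sin 21.3°/sin 52.9° = 3.60 × 0.4554 = 1.640 km/s.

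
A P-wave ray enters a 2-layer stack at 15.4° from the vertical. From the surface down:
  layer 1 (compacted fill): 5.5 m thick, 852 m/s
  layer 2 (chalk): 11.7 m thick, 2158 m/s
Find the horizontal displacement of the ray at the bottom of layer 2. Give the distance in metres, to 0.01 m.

Ray parameter p = sin 15.4° / 852 m/s = 3.1169e-04 s/m.
Layer 1: θ = 15.40°; offset = 5.5·tan 15.40° = 1.5150 m.
Layer 2: sin θ = p·2158 = 0.6726 → θ = 42.27°; offset = 11.7·tan 42.27° = 10.6348 m.
Total horizontal offset = 12.1497 m.

12.15 m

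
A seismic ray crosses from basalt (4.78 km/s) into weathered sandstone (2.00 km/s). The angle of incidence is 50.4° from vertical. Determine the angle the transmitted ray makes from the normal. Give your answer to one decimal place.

sin θ₁/V₁ = sin θ₂/V₂ ⇒ sin θ₂ = 2.00·sin 50.4°/4.78 = 2.00·0.7705/4.78 = 0.3224.
θ₂ = sin⁻¹(0.3224) = 18.81° (from vertical).

18.8°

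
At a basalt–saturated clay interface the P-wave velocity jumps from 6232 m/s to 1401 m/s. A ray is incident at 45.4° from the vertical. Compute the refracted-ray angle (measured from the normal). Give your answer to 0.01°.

sin θ₁/V₁ = sin θ₂/V₂ ⇒ sin θ₂ = 1401·sin 45.4°/6232 = 1401·0.7120/6232 = 0.1601.
θ₂ = sin⁻¹(0.1601) = 9.21° (from vertical).

9.21°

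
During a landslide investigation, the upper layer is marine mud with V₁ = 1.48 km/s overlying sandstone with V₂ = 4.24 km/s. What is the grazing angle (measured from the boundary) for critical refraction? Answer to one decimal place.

Critical incidence: sin θ_c = V₁/V₂ = 1.48/4.24 = 0.3491.
θ_c = arcsin 0.3491 = 20.43°.
Measured from the interface: 90° − 20.43° = 69.57°.

69.6°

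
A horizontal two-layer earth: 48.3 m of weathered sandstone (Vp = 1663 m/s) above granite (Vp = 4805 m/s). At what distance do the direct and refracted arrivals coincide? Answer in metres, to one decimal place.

138.6 m

x_cross = 2h·√((V₂+V₁)/(V₂−V₁)).
(V₂+V₁)/(V₂−V₁) = (4805+1663)/(4805−1663) = 2.0586; √ = 1.4348.
x_cross = 2·48.3·1.4348 = 138.60 m.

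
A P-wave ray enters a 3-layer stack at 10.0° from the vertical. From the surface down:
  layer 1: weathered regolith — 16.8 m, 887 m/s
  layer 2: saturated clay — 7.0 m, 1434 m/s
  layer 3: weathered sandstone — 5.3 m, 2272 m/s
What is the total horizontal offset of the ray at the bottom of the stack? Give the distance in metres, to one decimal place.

7.6 m

Apply Snell's law at each interface; in layer i the horizontal offset is hᵢ·tan θᵢ.
Layer 1: θ = 10.00°; offset = 16.8·tan 10.00° = 2.962 m.
Layer 2: sin θ = 1434·sin 10.0°/887 = 0.2807, θ = 16.30°; offset = 7.0·tan 16.30° = 2.047 m.
Layer 3: sin θ = 2272·sin 10.0°/887 = 0.4448, θ = 26.41°; offset = 5.3·tan 26.41° = 2.632 m.
Total horizontal offset = 7.642 m.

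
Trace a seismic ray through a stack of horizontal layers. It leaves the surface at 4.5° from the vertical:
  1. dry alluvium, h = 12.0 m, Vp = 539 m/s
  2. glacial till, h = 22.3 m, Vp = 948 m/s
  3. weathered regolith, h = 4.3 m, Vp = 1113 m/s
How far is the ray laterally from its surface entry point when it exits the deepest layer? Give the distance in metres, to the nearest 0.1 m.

p = sin θ₁/V₁ = sin 4.5°/539 = 1.4556e-04 s/m is conserved through the stack.
Layer 1: θ = 4.50°; offset = 12.0·tan 4.50° = 0.944 m.
Layer 2: sin θ = p·948 = 0.1380 → θ = 7.93°; offset = 22.3·tan 7.93° = 3.107 m.
Layer 3: sin θ = p·1113 = 0.1620 → θ = 9.32°; offset = 4.3·tan 9.32° = 0.706 m.
Summing the layer offsets gives 4.757 m.

4.8 m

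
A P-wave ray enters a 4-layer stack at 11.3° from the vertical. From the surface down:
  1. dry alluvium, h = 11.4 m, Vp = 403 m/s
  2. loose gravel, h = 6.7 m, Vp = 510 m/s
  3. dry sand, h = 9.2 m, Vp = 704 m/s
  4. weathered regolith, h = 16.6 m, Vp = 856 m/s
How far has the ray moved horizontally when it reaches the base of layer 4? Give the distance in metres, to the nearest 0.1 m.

14.9 m

Ray parameter p = sin 11.3° / 403 m/s = 4.8622e-04 s/m.
Layer 1: θ = 11.30°; offset = 11.4·tan 11.30° = 2.278 m.
Layer 2: sin θ = p·510 = 0.2480 → θ = 14.36°; offset = 6.7·tan 14.36° = 1.715 m.
Layer 3: sin θ = p·704 = 0.3423 → θ = 20.02°; offset = 9.2·tan 20.02° = 3.352 m.
Layer 4: sin θ = p·856 = 0.4162 → θ = 24.60°; offset = 16.6·tan 24.60° = 7.598 m.
Σ offsets = 14.943 m.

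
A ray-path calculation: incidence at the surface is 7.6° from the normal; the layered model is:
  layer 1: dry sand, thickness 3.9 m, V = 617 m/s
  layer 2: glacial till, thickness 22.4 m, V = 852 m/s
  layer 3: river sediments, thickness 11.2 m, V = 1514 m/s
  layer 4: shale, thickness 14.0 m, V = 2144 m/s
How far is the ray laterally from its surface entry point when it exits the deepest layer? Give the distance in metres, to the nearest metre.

p = sin θ₁/V₁ = sin 7.6°/617 = 2.1435e-04 s/m is conserved through the stack.
Layer 1: θ = 7.60°; offset = 3.9·tan 7.60° = 0.520 m.
Layer 2: sin θ = p·852 = 0.1826 → θ = 10.52°; offset = 22.4·tan 10.52° = 4.161 m.
Layer 3: sin θ = p·1514 = 0.3245 → θ = 18.94°; offset = 11.2·tan 18.94° = 3.843 m.
Layer 4: sin θ = p·2144 = 0.4596 → θ = 27.36°; offset = 14.0·tan 27.36° = 7.244 m.
Summing the layer offsets gives 15.768 m.

16 m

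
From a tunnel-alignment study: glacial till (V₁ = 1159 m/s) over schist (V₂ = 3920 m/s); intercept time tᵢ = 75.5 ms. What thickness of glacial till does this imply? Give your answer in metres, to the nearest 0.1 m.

θ_c = arcsin(1159/3920) = 17.20°; cos θ_c = 0.9553.
tᵢ = 2h cos θ_c/V₁ ⇒ h = tᵢ·V₁/(2 cos θ_c) = 0.0755·1159/(2·0.9553) = 45.80 m.

45.8 m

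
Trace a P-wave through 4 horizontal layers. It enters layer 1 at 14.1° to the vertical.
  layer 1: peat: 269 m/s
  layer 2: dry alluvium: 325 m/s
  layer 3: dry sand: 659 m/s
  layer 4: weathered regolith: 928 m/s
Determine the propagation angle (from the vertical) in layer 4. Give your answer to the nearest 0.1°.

57.2°

Ray parameter p = sin 14.1° / 269 = 9.0563e-04 s/m.
sin θ_4 = p·V_4 = 9.0563e-04 × 928 = 0.8404.
θ_4 = 57.19° from the vertical.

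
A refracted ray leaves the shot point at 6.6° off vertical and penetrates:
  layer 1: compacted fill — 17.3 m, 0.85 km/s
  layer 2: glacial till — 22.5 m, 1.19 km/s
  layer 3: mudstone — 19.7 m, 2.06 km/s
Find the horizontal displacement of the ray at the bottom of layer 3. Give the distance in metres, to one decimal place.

Ray parameter p = sin 6.6° / 0.85 km/s = 1.3522e-01 s/km.
Layer 1: θ = 6.60°; offset = 17.3·tan 6.60° = 2.002 m.
Layer 2: sin θ = p·1.19 = 0.1609 → θ = 9.26°; offset = 22.5·tan 9.26° = 3.668 m.
Layer 3: sin θ = p·2.06 = 0.2786 → θ = 16.17°; offset = 19.7·tan 16.17° = 5.714 m.
Σ offsets = 11.384 m.

11.4 m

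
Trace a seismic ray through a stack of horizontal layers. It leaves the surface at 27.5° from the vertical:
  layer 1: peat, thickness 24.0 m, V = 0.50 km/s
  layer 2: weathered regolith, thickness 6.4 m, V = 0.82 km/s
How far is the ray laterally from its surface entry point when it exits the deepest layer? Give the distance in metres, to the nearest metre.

Apply Snell's law at each interface; in layer i the horizontal offset is hᵢ·tan θᵢ.
Layer 1: θ = 27.50°; offset = 24.0·tan 27.50° = 12.494 m.
Layer 2: sin θ = 0.82·sin 27.5°/0.50 = 0.7573, θ = 49.22°; offset = 6.4·tan 49.22° = 7.421 m.
Total horizontal offset = 19.914 m.

20 m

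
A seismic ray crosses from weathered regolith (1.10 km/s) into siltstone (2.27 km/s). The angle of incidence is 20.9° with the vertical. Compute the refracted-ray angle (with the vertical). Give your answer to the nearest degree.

47°

Snell's law: sin θ₂ = (V₂/V₁)·sin θ₁ = (2.27/1.10)·sin 20.9° = 0.7362.
θ₂ = sin⁻¹(0.7362) = 47.41° (from vertical).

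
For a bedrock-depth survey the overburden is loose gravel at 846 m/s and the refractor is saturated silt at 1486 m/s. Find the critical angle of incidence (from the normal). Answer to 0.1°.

At critical incidence the refracted ray runs along the interface (θ₂ = 90°), so sin θ_c = V₁/V₂.
θ_c = arcsin(846/1486) = arcsin 0.5693 = 34.70°.

34.7°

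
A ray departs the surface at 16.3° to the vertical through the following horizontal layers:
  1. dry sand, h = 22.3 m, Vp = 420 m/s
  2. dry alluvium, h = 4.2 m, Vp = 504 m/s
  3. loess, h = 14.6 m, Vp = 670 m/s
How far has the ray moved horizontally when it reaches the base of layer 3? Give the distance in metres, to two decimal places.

15.33 m

Ray parameter p = sin 16.3° / 420 m/s = 6.6825e-04 s/m.
Layer 1: θ = 16.30°; offset = 22.3·tan 16.30° = 6.5210 m.
Layer 2: sin θ = p·504 = 0.3368 → θ = 19.68°; offset = 4.2·tan 19.68° = 1.5023 m.
Layer 3: sin θ = p·670 = 0.4477 → θ = 26.60°; offset = 14.6·tan 26.60° = 7.3105 m.
Summing the layer offsets gives 15.3339 m.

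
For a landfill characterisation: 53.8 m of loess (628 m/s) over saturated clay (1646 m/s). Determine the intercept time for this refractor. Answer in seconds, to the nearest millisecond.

θ_c = arcsin(V₁/V₂) = arcsin(628/1646) = 22.43°; cos θ_c = 0.9244.
tᵢ = 2h·cos θ_c / V₁ = 2·53.8·0.9244 / 628 = 0.15838 s.

0.158 s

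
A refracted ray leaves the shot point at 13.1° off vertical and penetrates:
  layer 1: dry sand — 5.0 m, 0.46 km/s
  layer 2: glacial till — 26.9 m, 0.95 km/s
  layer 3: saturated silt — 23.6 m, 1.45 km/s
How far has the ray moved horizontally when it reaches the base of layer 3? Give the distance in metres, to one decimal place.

39.5 m

Ray parameter p = sin 13.1° / 0.46 km/s = 4.9272e-01 s/km.
Layer 1: θ = 13.10°; offset = 5.0·tan 13.10° = 1.164 m.
Layer 2: sin θ = p·0.95 = 0.4681 → θ = 27.91°; offset = 26.9·tan 27.91° = 14.249 m.
Layer 3: sin θ = p·1.45 = 0.7144 → θ = 45.60°; offset = 23.6·tan 45.60° = 24.098 m.
Σ offsets = 39.510 m.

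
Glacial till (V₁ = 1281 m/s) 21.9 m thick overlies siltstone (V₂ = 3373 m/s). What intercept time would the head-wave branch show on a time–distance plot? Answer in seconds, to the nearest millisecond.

tᵢ = 2h·√(V₂²−V₁²)/(V₁V₂).
√(V₂²−V₁²) = √(3373²−1281²) = 3120.3 m/s.
tᵢ = 2·21.9·3120.3/(1281·3373) = 0.03163 s.

0.032 s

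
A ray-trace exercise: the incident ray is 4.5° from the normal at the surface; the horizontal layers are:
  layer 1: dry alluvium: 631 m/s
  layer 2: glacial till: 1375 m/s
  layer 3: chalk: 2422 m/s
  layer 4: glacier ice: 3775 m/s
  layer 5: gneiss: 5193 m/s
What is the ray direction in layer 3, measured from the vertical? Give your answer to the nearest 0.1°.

17.5°

Ray parameter p = sin 4.5° / 631 = 1.2434e-04 s/m.
sin θ_3 = p·V_3 = 1.2434e-04 × 2422 = 0.3012.
θ_3 = arcsin 0.3012 = 17.53°.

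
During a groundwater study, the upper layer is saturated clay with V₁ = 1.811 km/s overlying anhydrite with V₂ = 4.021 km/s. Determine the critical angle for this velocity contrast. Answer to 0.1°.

26.8°

Critical incidence: sin θ_c = V₁/V₂ = 1.811/4.021 = 0.4504.
θ_c = arcsin 0.4504 = 26.77°.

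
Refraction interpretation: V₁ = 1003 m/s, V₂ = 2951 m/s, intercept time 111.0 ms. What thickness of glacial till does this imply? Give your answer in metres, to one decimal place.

h = tᵢ·V₁·V₂ / (2·√(V₂²−V₁²)).
√(V₂²−V₁²) = √(2951² − 1003²) = 2775.3 m/s.
h = 0.111 s × 1003 × 2951 / (2 × 2775.3) = 59.19 m.

59.2 m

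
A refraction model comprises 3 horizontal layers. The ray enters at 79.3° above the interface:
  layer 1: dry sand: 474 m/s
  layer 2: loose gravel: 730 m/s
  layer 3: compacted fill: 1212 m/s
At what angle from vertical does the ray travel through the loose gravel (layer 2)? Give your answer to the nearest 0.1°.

16.6°

From the normal: θ₁ = 90° − 79.3° = 10.7°.
Ray parameter p = sin 10.7° / 474 = 3.9170e-04 s/m.
sin θ_2 = p·V_2 = 3.9170e-04 × 730 = 0.2859.
θ_2 = arcsin 0.2859 = 16.62°.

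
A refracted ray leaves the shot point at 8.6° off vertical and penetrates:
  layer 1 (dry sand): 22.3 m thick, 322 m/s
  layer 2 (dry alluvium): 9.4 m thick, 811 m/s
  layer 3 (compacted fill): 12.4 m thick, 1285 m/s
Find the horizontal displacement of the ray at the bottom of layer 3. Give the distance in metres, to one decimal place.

Apply Snell's law at each interface; in layer i the horizontal offset is hᵢ·tan θᵢ.
Layer 1: θ = 8.60°; offset = 22.3·tan 8.60° = 3.373 m.
Layer 2: sin θ = 811·sin 8.6°/322 = 0.3766, θ = 22.12°; offset = 9.4·tan 22.12° = 3.822 m.
Layer 3: sin θ = 1285·sin 8.6°/322 = 0.5967, θ = 36.64°; offset = 12.4·tan 36.64° = 9.222 m.
Σ offsets = 16.416 m.

16.4 m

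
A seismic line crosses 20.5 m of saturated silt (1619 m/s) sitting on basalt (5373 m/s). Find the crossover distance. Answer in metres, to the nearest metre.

56 m

x_cross = 2h·√((V₂+V₁)/(V₂−V₁)).
(V₂+V₁)/(V₂−V₁) = (5373+1619)/(5373−1619) = 1.8625; √ = 1.3648.
x_cross = 2·20.5·1.3648 = 55.95 m.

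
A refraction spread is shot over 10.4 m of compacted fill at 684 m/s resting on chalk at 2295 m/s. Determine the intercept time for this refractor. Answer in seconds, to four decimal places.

0.0290 s

tᵢ = 2h·√(V₂²−V₁²)/(V₁V₂).
√(V₂²−V₁²) = √(2295²−684²) = 2190.7 m/s.
tᵢ = 2·10.4·2190.7/(684·2295) = 0.02903 s.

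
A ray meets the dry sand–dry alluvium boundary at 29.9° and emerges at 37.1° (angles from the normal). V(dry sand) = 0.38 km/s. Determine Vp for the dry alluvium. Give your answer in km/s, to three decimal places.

sin 29.9° = 0.4985; sin 37.1° = 0.6032.
V₂ = V₁·(sin θ₂/sin θ₁) = 0.38·(0.6032/0.4985) = 0.460 km/s.

0.460 km/s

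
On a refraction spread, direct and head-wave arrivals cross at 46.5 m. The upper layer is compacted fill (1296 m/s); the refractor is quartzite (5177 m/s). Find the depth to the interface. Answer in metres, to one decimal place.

18.0 m

h = (x_cross/2)·√((V₂−V₁)/(V₂+V₁)).
(V₂−V₁)/(V₂+V₁) = (5177−1296)/(5177+1296) = 0.5996; √ = 0.7743.
h = (46.5/2)·0.7743 = 18.00 m.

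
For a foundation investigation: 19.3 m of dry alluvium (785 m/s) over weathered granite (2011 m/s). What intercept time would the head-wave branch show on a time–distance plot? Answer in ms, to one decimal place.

θ_c = arcsin(V₁/V₂) = arcsin(785/2011) = 22.98°; cos θ_c = 0.9207.
tᵢ = 2h·cos θ_c / V₁ = 2·19.3·0.9207 / 785 = 0.04527 s.

45.3 ms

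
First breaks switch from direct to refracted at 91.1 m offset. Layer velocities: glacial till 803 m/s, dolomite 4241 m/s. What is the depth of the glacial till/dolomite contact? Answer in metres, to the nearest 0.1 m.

37.6 m

x_cross = 2h·√((V₂+V₁)/(V₂−V₁)) → h = x_cross / (2·√((V₂+V₁)/(V₂−V₁))).
√((V₂+V₁)/(V₂−V₁)) = √((4241+803)/(4241−803)) = 1.2113.
h = 91.1 / (2·1.2113) = 37.61 m.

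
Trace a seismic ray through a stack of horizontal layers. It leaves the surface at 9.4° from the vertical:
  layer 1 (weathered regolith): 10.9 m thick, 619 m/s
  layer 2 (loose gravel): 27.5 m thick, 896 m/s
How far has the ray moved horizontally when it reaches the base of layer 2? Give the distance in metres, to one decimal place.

Apply Snell's law at each interface; in layer i the horizontal offset is hᵢ·tan θᵢ.
Layer 1: θ = 9.40°; offset = 10.9·tan 9.40° = 1.804 m.
Layer 2: sin θ = 896·sin 9.4°/619 = 0.2364, θ = 13.67°; offset = 27.5·tan 13.67° = 6.691 m.
Total horizontal offset = 8.496 m.

8.5 m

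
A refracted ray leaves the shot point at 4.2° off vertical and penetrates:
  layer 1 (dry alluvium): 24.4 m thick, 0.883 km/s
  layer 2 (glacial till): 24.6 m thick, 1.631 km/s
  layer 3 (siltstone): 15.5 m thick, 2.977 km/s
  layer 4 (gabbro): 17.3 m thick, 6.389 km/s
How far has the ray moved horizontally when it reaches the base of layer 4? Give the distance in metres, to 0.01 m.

Ray parameter p = sin 4.2° / 0.883 km/s = 8.2942e-02 s/km.
Layer 1: θ = 4.20°; offset = 24.4·tan 4.20° = 1.7918 m.
Layer 2: sin θ = p·1.631 = 0.1353 → θ = 7.77°; offset = 24.6·tan 7.77° = 3.3587 m.
Layer 3: sin θ = p·2.977 = 0.2469 → θ = 14.30°; offset = 15.5·tan 14.30° = 3.9495 m.
Layer 4: sin θ = p·6.389 = 0.5299 → θ = 32.00°; offset = 17.3·tan 32.00° = 10.8102 m.
Summing the layer offsets gives 19.9104 m.

19.91 m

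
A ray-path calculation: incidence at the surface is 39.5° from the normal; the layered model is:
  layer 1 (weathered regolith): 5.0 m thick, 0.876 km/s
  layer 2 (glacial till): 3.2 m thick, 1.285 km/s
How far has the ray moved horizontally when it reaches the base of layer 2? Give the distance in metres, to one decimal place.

Ray parameter p = sin 39.5° / 0.876 km/s = 7.2612e-01 s/km.
Layer 1: θ = 39.50°; offset = 5.0·tan 39.50° = 4.122 m.
Layer 2: sin θ = p·1.285 = 0.9331 → θ = 68.92°; offset = 3.2·tan 68.92° = 8.300 m.
Σ offsets = 12.422 m.

12.4 m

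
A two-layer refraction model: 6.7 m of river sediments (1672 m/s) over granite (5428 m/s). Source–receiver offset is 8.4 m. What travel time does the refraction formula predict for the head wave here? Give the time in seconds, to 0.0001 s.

0.0092 s

θ_c = arcsin(V₁/V₂) = arcsin(1672/5428) = 17.94°, cos θ_c = 0.9514.
Intercept time tᵢ = 2h cos θ_c / V₁ = 2·6.7·0.9514/1672 = 0.00762 s.
t = x/V₂ + tᵢ = 8.4/5428 + 0.00762 = 0.00917 s.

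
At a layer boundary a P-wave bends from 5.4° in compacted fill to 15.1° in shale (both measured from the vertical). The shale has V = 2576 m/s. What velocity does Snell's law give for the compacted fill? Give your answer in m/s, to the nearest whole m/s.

sin 5.4° = 0.0941; sin 15.1° = 0.2605.
V₁ = V₂·(sin θ₁/sin θ₂) = 2576·(0.0941/0.2605) = 930.59 m/s.

931 m/s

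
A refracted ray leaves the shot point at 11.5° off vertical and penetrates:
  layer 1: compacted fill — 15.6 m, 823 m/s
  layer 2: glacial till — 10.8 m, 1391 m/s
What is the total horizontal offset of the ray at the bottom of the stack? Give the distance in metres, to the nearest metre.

7 m

p = sin θ₁/V₁ = sin 11.5°/823 = 2.4225e-04 s/m is conserved through the stack.
Layer 1: θ = 11.50°; offset = 15.6·tan 11.50° = 3.174 m.
Layer 2: sin θ = p·1391 = 0.3370 → θ = 19.69°; offset = 10.8·tan 19.69° = 3.865 m.
Σ offsets = 7.039 m.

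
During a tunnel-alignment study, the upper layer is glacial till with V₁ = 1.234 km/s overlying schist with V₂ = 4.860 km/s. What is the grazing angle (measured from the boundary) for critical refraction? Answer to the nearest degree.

75°

At critical incidence the refracted ray runs along the interface (θ₂ = 90°), so sin θ_c = V₁/V₂.
θ_c = arcsin(1.234/4.860) = arcsin 0.2539 = 14.71°.
Measured from the interface: 90° − 14.71° = 75.29°.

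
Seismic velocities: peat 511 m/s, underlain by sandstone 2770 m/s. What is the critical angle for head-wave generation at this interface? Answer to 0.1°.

Critical incidence: sin θ_c = V₁/V₂ = 511/2770 = 0.1845.
θ_c = arcsin 0.1845 = 10.63°.

10.6°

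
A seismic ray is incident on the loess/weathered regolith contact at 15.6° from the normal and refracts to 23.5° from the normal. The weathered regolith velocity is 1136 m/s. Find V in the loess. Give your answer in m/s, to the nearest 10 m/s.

Snell's law: sin 15.6°/V₁ = sin 23.5°/V₂.
V₁ = V₂·sin 15.6°/sin 23.5° = 1136 × 0.6744 = 766.13 m/s.

770 m/s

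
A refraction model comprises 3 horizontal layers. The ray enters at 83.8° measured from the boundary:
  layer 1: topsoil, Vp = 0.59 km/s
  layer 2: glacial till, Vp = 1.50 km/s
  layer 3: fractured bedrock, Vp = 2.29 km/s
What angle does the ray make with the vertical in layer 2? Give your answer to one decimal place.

From the normal: θ₁ = 90° − 83.8° = 6.2°.
Ray parameter p = sin 6.2° / 0.59 = 1.8305e-01 s/km.
sin θ_2 = p·V_2 = 1.8305e-01 × 1.50 = 0.2746.
θ_2 = arcsin 0.2746 = 15.94°.

15.9°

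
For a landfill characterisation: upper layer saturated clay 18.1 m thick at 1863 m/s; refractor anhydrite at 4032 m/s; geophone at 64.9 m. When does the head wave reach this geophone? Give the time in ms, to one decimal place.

33.3 ms

θ_c = arcsin(V₁/V₂) = arcsin(1863/4032) = 27.52°, cos θ_c = 0.8869.
Intercept time tᵢ = 2h cos θ_c / V₁ = 2·18.1·0.8869/1863 = 0.01723 s.
t = x/V₂ + tᵢ = 64.9/4032 + 0.01723 = 0.03333 s.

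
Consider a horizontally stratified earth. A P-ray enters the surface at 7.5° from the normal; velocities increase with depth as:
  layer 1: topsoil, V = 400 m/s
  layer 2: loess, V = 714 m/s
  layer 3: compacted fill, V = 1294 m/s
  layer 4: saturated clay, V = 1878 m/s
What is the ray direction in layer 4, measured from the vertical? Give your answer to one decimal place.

37.8°

Ray parameter p = sin 7.5° / 400 = 3.2632e-04 s/m.
sin θ_4 = p·V_4 = 3.2632e-04 × 1878 = 0.6128.
θ_4 = 37.79° from the vertical.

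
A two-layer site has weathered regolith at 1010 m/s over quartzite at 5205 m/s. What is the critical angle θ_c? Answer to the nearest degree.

11°

At critical incidence the refracted ray runs along the interface (θ₂ = 90°), so sin θ_c = V₁/V₂.
θ_c = arcsin(1010/5205) = arcsin 0.1940 = 11.19°.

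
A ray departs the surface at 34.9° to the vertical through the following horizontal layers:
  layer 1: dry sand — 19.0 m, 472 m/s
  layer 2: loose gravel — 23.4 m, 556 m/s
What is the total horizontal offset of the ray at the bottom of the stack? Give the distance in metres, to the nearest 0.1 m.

Apply Snell's law at each interface; in layer i the horizontal offset is hᵢ·tan θᵢ.
Layer 1: θ = 34.90°; offset = 19.0·tan 34.90° = 13.255 m.
Layer 2: sin θ = 556·sin 34.9°/472 = 0.6740, θ = 42.37°; offset = 23.4·tan 42.37° = 21.348 m.
Summing the layer offsets gives 34.602 m.

34.6 m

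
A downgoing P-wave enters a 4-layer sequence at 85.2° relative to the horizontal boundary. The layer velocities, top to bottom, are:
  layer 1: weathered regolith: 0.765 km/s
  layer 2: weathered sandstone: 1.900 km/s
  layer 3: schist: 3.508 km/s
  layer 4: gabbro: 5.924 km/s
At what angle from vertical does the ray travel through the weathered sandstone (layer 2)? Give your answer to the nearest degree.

From the normal: θ₁ = 90° − 85.2° = 4.8°.
Snell's law across each interface conserves sin θ / V, so sin θ_2 = V_2·sin θ₁/V₁.
sin θ_2 = 1.900 × sin 4.8° / 0.765 = 0.2078.
θ_2 = 12.00° from the vertical.

12°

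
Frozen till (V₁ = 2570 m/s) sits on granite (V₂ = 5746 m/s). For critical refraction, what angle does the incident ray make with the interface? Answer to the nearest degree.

63°

At critical incidence the refracted ray runs along the interface (θ₂ = 90°), so sin θ_c = V₁/V₂.
θ_c = arcsin(2570/5746) = arcsin 0.4473 = 26.57°.
Measured from the interface: 90° − 26.57° = 63.43°.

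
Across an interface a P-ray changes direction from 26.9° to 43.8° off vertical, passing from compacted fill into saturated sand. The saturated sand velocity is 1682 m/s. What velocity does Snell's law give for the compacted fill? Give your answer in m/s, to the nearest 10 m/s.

Snell's law: sin 26.9°/V₁ = sin 43.8°/V₂.
V₁ = V₂·sin 26.9°/sin 43.8° = 1682 × 0.6537 = 1099.48 m/s.

1100 m/s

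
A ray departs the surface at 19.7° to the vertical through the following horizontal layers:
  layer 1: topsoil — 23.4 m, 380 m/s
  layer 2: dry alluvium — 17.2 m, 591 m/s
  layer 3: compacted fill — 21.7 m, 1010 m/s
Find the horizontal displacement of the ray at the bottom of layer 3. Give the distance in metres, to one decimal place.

Apply Snell's law at each interface; in layer i the horizontal offset is hᵢ·tan θᵢ.
Layer 1: θ = 19.70°; offset = 23.4·tan 19.70° = 8.378 m.
Layer 2: sin θ = 591·sin 19.7°/380 = 0.5243, θ = 31.62°; offset = 17.2·tan 31.62° = 10.589 m.
Layer 3: sin θ = 1010·sin 19.7°/380 = 0.8960, θ = 63.63°; offset = 21.7·tan 63.63° = 43.777 m.
Total horizontal offset = 62.745 m.

62.7 m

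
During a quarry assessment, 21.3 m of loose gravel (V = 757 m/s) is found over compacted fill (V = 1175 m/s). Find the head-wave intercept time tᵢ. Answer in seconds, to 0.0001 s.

tᵢ = 2h·√(V₂²−V₁²)/(V₁V₂).
√(V₂²−V₁²) = √(1175²−757²) = 898.7 m/s.
tᵢ = 2·21.3·898.7/(757·1175) = 0.04304 s.

0.0430 s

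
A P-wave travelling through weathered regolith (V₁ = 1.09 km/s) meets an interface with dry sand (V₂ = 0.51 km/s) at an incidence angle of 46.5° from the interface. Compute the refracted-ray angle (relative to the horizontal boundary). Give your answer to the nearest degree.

Angle from the normal: 90° − 46.5° = 43.5°.
Snell's law: sin θ₂ = (V₂/V₁)·sin θ₁ = (0.51/1.09)·sin 43.5° = 0.3221.
θ₂ = sin⁻¹(0.3221) = 18.79° (from vertical).
From the interface: 90° − 18.79° = 71.21°.

71°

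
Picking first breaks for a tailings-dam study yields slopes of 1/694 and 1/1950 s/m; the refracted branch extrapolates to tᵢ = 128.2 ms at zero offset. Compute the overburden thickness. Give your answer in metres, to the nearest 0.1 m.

h = tᵢ·V₁·V₂ / (2·√(V₂²−V₁²)).
√(V₂²−V₁²) = √(1950² − 694²) = 1822.3 m/s.
h = 0.1282 s × 694 × 1950 / (2 × 1822.3) = 47.60 m.

47.6 m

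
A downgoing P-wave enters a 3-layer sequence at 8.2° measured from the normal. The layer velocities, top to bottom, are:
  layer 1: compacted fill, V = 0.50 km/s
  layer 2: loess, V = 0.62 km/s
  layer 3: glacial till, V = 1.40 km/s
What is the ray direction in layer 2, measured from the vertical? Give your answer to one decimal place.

10.2°

Ray parameter p = sin 8.2° / 0.50 = 2.8526e-01 s/km.
sin θ_2 = p·V_2 = 2.8526e-01 × 0.62 = 0.1769.
θ_2 = 10.19° from the vertical.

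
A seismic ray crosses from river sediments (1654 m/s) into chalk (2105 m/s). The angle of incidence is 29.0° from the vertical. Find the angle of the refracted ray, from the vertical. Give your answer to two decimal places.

sin θ₁/V₁ = sin θ₂/V₂ ⇒ sin θ₂ = 2105·sin 29.0°/1654 = 2105·0.4848/1654 = 0.6170.
θ₂ = arcsin 0.6170 = 38.10° from the normal.

38.10°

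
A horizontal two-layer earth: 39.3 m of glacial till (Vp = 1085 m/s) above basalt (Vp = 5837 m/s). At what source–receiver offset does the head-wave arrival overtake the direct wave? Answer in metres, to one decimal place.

94.9 m

θ_c = arcsin(1085/5837) = 10.71°, so cos θ_c = 0.9826 and tᵢ = 2h cos θ_c/V₁ = 0.0712 s.
At crossover x/V₁ = x/V₂ + tᵢ ⇒ x = tᵢ/(1/V₁ − 1/V₂) = 0.07118/(9.2166e-04 − 1.7132e-04) = 94.86 m.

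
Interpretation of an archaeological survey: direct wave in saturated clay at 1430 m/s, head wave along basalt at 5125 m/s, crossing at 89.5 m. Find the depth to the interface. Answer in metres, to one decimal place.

33.6 m

h = (x_cross/2)·√((V₂−V₁)/(V₂+V₁)).
(V₂−V₁)/(V₂+V₁) = (5125−1430)/(5125+1430) = 0.5637; √ = 0.7508.
h = (89.5/2)·0.7508 = 33.60 m.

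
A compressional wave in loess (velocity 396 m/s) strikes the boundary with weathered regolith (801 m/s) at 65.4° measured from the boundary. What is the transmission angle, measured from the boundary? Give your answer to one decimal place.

Angle from the normal: 90° − 65.4° = 24.6°.
sin θ₁/V₁ = sin θ₂/V₂ ⇒ sin θ₂ = 801·sin 24.6°/396 = 801·0.4163/396 = 0.8420.
θ₂ = sin⁻¹(0.8420) = 57.35° (from vertical).
From the interface: 90° − 57.35° = 32.65°.

32.6°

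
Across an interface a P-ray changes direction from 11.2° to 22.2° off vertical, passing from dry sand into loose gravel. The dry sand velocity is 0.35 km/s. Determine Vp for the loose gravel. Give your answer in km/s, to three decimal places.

Snell's law: sin 11.2°/V₁ = sin 22.2°/V₂.
V₂ = V₁·sin 22.2°/sin 11.2° = 0.35 × 1.9453 = 0.681 km/s.

0.681 km/s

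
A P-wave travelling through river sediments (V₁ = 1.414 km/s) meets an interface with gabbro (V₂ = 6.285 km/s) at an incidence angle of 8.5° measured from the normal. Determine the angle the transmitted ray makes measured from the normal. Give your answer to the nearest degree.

41°

Snell's law: sin θ₂ = (V₂/V₁)·sin θ₁ = (6.285/1.414)·sin 8.5° = 0.6570.
θ₂ = arcsin 0.6570 = 41.07° from the normal.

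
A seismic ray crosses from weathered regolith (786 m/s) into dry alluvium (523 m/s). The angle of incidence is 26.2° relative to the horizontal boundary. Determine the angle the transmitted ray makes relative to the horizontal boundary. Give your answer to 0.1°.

53.3°

Convert to the normal: θ₁ = 90° − 26.2° = 63.8°.
sin θ₁/V₁ = sin θ₂/V₂ ⇒ sin θ₂ = 523·sin 63.8°/786 = 523·0.8973/786 = 0.5970.
θ₂ = arcsin 0.5970 = 36.66° from the normal.
From the interface: 90° − 36.66° = 53.34°.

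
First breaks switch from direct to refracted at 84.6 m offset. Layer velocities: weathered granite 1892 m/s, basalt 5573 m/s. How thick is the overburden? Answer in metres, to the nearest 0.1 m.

29.7 m

h = (x_cross/2)·√((V₂−V₁)/(V₂+V₁)).
(V₂−V₁)/(V₂+V₁) = (5573−1892)/(5573+1892) = 0.4931; √ = 0.7022.
h = (84.6/2)·0.7022 = 29.70 m.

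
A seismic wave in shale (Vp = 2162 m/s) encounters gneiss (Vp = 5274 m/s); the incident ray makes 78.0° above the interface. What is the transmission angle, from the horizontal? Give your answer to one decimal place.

Convert to the normal: θ₁ = 90° − 78.0° = 12.0°.
sin θ₁/V₁ = sin θ₂/V₂ ⇒ sin θ₂ = 5274·sin 12.0°/2162 = 5274·0.2079/2162 = 0.5072.
θ₂ = sin⁻¹(0.5072) = 30.48° (from vertical).
From the interface: 90° − 30.48° = 59.52°.

59.5°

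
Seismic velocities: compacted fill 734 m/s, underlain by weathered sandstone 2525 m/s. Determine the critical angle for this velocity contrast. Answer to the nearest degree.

17°

At critical incidence the refracted ray runs along the interface (θ₂ = 90°), so sin θ_c = V₁/V₂.
θ_c = arcsin(734/2525) = arcsin 0.2907 = 16.90°.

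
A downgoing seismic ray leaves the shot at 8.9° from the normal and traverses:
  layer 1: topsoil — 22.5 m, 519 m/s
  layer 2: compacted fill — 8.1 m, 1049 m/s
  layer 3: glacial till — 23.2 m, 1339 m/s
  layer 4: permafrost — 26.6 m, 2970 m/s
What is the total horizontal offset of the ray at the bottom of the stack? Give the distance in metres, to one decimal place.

66.9 m

Apply Snell's law at each interface; in layer i the horizontal offset is hᵢ·tan θᵢ.
Layer 1: θ = 8.90°; offset = 22.5·tan 8.90° = 3.523 m.
Layer 2: sin θ = 1049·sin 8.9°/519 = 0.3127, θ = 18.22°; offset = 8.1·tan 18.22° = 2.667 m.
Layer 3: sin θ = 1339·sin 8.9°/519 = 0.3991, θ = 23.52°; offset = 23.2·tan 23.52° = 10.100 m.
Layer 4: sin θ = 2970·sin 8.9°/519 = 0.8853, θ = 62.29°; offset = 26.6·tan 62.29° = 50.651 m.
Summing the layer offsets gives 66.940 m.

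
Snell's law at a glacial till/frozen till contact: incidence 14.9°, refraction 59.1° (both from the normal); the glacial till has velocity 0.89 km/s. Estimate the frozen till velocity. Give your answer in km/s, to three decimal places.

2.970 km/s

sin 14.9° = 0.2571; sin 59.1° = 0.8581.
V₂ = V₁·(sin θ₂/sin θ₁) = 0.89·(0.8581/0.2571) = 2.970 km/s.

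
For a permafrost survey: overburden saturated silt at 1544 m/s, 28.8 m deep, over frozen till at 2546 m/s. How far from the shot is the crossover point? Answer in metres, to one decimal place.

116.4 m

x_cross = 2h·√((V₂+V₁)/(V₂−V₁)).
(V₂+V₁)/(V₂−V₁) = (2546+1544)/(2546−1544) = 4.0818; √ = 2.0204.
x_cross = 2·28.8·2.0204 = 116.37 m.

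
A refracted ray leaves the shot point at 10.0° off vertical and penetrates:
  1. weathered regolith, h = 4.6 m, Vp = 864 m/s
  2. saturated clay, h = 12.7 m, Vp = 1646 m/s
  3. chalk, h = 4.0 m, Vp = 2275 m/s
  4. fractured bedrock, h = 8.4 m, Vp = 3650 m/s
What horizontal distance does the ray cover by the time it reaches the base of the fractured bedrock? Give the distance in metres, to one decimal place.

p = sin θ₁/V₁ = sin 10.0°/864 = 2.0098e-04 s/m is conserved through the stack.
Layer 1: θ = 10.00°; offset = 4.6·tan 10.00° = 0.811 m.
Layer 2: sin θ = p·1646 = 0.3308 → θ = 19.32°; offset = 12.7·tan 19.32° = 4.452 m.
Layer 3: sin θ = p·2275 = 0.4572 → θ = 27.21°; offset = 4.0·tan 27.21° = 2.056 m.
Layer 4: sin θ = p·3650 = 0.7336 → θ = 47.19°; offset = 8.4·tan 47.19° = 9.067 m.
Total horizontal offset = 16.387 m.

16.4 m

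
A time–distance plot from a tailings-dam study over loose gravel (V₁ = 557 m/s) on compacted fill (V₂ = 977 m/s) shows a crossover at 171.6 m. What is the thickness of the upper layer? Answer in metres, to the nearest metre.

45 m

h = (x_cross/2)·√((V₂−V₁)/(V₂+V₁)).
(V₂−V₁)/(V₂+V₁) = (977−557)/(977+557) = 0.2738; √ = 0.5233.
h = (171.6/2)·0.5233 = 44.90 m.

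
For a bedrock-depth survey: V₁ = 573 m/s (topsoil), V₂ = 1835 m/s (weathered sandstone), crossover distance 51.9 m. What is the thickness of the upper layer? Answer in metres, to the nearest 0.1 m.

18.8 m

h = (x_cross/2)·√((V₂−V₁)/(V₂+V₁)).
(V₂−V₁)/(V₂+V₁) = (1835−573)/(1835+573) = 0.5241; √ = 0.7239.
h = (51.9/2)·0.7239 = 18.79 m.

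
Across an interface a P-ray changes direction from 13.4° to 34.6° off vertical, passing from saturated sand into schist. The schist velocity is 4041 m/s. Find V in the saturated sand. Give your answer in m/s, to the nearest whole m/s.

1649 m/s

sin 13.4° = 0.2317; sin 34.6° = 0.5678.
V₁ = V₂·(sin θ₁/sin θ₂) = 4041·(0.2317/0.5678) = 1649.21 m/s.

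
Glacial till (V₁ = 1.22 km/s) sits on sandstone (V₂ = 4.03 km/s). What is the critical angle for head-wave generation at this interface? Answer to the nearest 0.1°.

17.6°

Critical incidence: sin θ_c = V₁/V₂ = 1.22/4.03 = 0.3027.
θ_c = arcsin 0.3027 = 17.62°.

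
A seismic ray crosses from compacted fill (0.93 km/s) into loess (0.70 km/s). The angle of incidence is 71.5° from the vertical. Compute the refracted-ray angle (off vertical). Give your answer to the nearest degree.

Snell's law: sin θ₂ = (V₂/V₁)·sin θ₁ = (0.70/0.93)·sin 71.5° = 0.7138.
θ₂ = arcsin 0.7138 = 45.54° from the normal.

46°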